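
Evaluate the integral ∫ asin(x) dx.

x*asin(x) + sqrt(-x**2 + 1) + C

Use integration by parts with u = arcsin(x), dv = dx.
Then du = 1/sqrt(-x**2 + 1) dx.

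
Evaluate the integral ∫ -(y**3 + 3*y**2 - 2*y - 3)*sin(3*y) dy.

y**3*cos(3*y)/3 - y**2*sin(3*y)/3 + y**2*cos(3*y) - 2*y*sin(3*y)/3 - 8*y*cos(3*y)/9 + 8*sin(3*y)/27 - 11*cos(3*y)/9 + C

Use integration by parts with u = y**3 + 3*y**2 - 2*y - 3, dv = -sin(3*y) dy, so v = cos(3*y)/3.
Apply parts 3 times (tabular method): alternate signs, differentiate u down to 0, integrate dv up.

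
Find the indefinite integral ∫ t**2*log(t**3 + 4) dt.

t**3*log(t**3 + 4)/3 - t**3/3 + 4*log(t**3 + 4)/3 + C

Let u = t**3 + 4, so du = (3*t**2) dt.
The integral becomes (1/3)·∫ log(u) du; integrate by parts with u′=log(u), dv′=du.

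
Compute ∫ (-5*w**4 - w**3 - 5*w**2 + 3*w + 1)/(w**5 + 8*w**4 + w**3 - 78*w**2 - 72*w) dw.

Factor the denominator: w*(w - 3)*(w + 1)*(w + 4)*(w + 6).
Partial-fraction decomposition: -6461/(540*(w + 6)) + 1307/(168*(w + 4)) - 11/(60*(w + 1)) - 467/(756*(w - 3)) - 1/(72*w).
Integrate each term: A/(w−a) contributes A·log|w−a|.

-log(w)/72 - 467*log(w - 3)/756 - 11*log(w + 1)/60 + 1307*log(w + 4)/168 - 6461*log(w + 6)/540 + C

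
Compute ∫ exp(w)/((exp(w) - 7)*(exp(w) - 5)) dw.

Let u = e^w, du = e^w dw.
The integral becomes ∫ du/((u-7)(u-5)); decompose into partial fractions.

log(exp(w) - 7)/2 - log(exp(w) - 5)/2 + C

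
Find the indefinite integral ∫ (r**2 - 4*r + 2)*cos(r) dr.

r**2*sin(r) - 4*r*sin(r) + 2*r*cos(r) - 4*cos(r) + C

Use integration by parts with u = r**2 - 4*r + 2, dv = cos(r) dr, so v = sin(r).
Apply parts 2 times (tabular method): alternate signs, differentiate u down to 0, integrate dv up.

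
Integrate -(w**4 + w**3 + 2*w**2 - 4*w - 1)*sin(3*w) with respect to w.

Use integration by parts with u = w**4 + w**3 + 2*w**2 - 4*w - 1, dv = -sin(3*w) dw, so v = cos(3*w)/3.
Apply parts 4 times (tabular method): alternate signs, differentiate u down to 0, integrate dv up.

w**4*cos(3*w)/3 - 4*w**3*sin(3*w)/9 + w**3*cos(3*w)/3 - w**2*sin(3*w)/3 + 2*w**2*cos(3*w)/9 - 4*w*sin(3*w)/27 - 14*w*cos(3*w)/9 + 14*sin(3*w)/27 - 31*cos(3*w)/81 + C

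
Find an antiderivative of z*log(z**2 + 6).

z**2*log(z**2 + 6)/2 - z**2/2 + 3*log(z**2 + 6) + C

Let u = z**2 + 6, so du = (2*z) dz.
The integral becomes (1/2)·∫ log(u) du; integrate by parts with u′=log(u), dv′=du.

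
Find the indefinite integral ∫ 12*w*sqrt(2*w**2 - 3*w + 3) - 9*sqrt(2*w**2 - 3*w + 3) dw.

Let u = 2*w**2 - 3*w + 3, so du = (4*w - 3) dw.
Rewriting, the integral becomes 3·∫ √u du = 3·(2/3)u^(3/2).
Substituting back, u = 2*w**2 - 3*w + 3.

2*(2*w**2 - 3*w + 3)**(3/2) + C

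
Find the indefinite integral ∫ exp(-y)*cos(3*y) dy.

Let I denote the integral. Integrate by parts with u = cos(3*y), dv = exp(-y) dy, so v = -exp(-y): I = -exp(-y)*cos(3*y) − 3·∫ exp(-y)*sin(3*y) dy.
Apply parts again with u = sin(3*y), dv = exp(-y) dy: ∫ exp(-y)*sin(3*y) dy = -exp(-y)*sin(3*y) + 3·I. Substituting back brings back I: I = 3*exp(-y)*sin(3*y) - exp(-y)*cos(3*y) − 9·I.
Solving for I: (1 + 9)·I equals the remaining terms, so I = (1/10)·(3*exp(-y)*sin(3*y) - exp(-y)*cos(3*y)).

3*exp(-y)*sin(3*y)/10 - exp(-y)*cos(3*y)/10 + C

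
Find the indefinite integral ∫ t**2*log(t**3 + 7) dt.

t**3*log(t**3 + 7)/3 - t**3/3 + 7*log(t**3 + 7)/3 + C

Let u = t**3 + 7, so du = (3*t**2) dt.
The integral becomes (1/3)·∫ log(u) du; integrate by parts with u′=log(u), dv′=du.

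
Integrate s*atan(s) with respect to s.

s**2*atan(s)/2 - s/2 + atan(s)/2 + C

Use integration by parts with u = arctan(s), dv = s ds.
Then du = 1/(s**2 + 1) ds.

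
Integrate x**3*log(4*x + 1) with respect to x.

x**4*log(4*x + 1)/4 - x**4/16 + x**3/48 - x**2/128 + x/256 - log(4*x + 1)/1024 + C

Use integration by parts with u = log(4*x + 1), dv = x**3 dx.
Then du = 4/(4*x + 1) dx and v = x**4/4.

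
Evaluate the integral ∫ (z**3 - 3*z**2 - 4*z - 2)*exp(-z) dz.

(-z**3 + 4*z + 6)*exp(-z) + C

Use integration by parts with u = z**3 - 3*z**2 - 4*z - 2, dv = exp(-z) dz, so v = -exp(-z).
Apply parts 3 times (tabular method): alternate signs, differentiate u down to 0, integrate dv up.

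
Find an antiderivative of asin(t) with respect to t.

t*asin(t) + sqrt(-t**2 + 1) + C

Use integration by parts with u = arcsin(t), dv = dt.
Then du = 1/sqrt(-t**2 + 1) dt.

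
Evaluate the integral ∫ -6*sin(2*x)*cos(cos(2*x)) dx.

3*sin(cos(2*x)) + C

Let u = cos(2*x), so du = (-2*sin(2*x)) dx.
Rewriting, the integral becomes 3·∫ cos(u) du = 3·sin(u).
Substituting back, u = cos(2*x).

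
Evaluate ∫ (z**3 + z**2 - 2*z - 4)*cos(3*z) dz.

z**3*sin(3*z)/3 + z**2*sin(3*z)/3 + z**2*cos(3*z)/3 - 8*z*sin(3*z)/9 + 2*z*cos(3*z)/9 - 38*sin(3*z)/27 - 8*cos(3*z)/27 + C

Use integration by parts with u = z**3 + z**2 - 2*z - 4, dv = cos(3*z) dz, so v = sin(3*z)/3.
Apply parts 3 times (tabular method): alternate signs, differentiate u down to 0, integrate dv up.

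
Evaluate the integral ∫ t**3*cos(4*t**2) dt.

t**2*sin(4*t**2)/8 + cos(4*t**2)/32 + C

Let u = t², du = 2t dt; rewrite as (1/2)∫ u^1·cos(4u) du.
Now integrate by parts 1 time.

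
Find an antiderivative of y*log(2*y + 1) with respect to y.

y**2*log(2*y + 1)/2 - y**2/4 + y/4 - log(2*y + 1)/8 + C

Use integration by parts with u = log(2*y + 1), dv = y dy.
Then du = 2/(2*y + 1) dy and v = y**2/2.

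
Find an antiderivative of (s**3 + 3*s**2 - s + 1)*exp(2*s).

Use integration by parts with u = s**3 + 3*s**2 - s + 1, dv = exp(2*s) ds, so v = exp(2*s)/2.
Apply parts 3 times (tabular method): alternate signs, differentiate u down to 0, integrate dv up.

(4*s**3 + 6*s**2 - 10*s + 9)*exp(2*s)/8 + C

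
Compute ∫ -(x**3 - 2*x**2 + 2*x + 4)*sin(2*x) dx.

Use integration by parts with u = x**3 - 2*x**2 + 2*x + 4, dv = -sin(2*x) dx, so v = cos(2*x)/2.
Apply parts 3 times (tabular method): alternate signs, differentiate u down to 0, integrate dv up.

x**3*cos(2*x)/2 - 3*x**2*sin(2*x)/4 - x**2*cos(2*x) + x*sin(2*x) + x*cos(2*x)/4 - sin(2*x)/8 + 5*cos(2*x)/2 + C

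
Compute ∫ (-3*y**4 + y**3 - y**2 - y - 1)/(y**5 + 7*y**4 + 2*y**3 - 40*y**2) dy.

Factor the denominator: y**2*(y - 2)*(y + 4)*(y + 5).
Partial-fraction decomposition: -2021/(175*(y + 5)) + 845/(96*(y + 4)) - 47/(168*(y - 2)) + 21/(800*y) + 1/(40*y**2).
Integrate each term; A/(y−a) gives A·log|y−a|; A/(y−a)² gives −A/(y−a).

21*log(y)/800 - 47*log(y - 2)/168 + 845*log(y + 4)/96 - 2021*log(y + 5)/175 - 1/(40*y) + C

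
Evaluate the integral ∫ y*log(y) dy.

y**2*log(y)/2 - y**2/4 + C

Use integration by parts with u = log(y), dv = y dy.
Then du = 1/y dy and v = y**2/2.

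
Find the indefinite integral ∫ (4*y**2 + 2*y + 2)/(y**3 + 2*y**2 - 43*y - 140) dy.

Factor the denominator: (y - 7)*(y + 4)*(y + 5).
Partial-fraction decomposition: 23/(3*(y + 5)) - 58/(11*(y + 4)) + 53/(33*(y - 7)).
Integrate each term: A/(y−a) contributes A·log|y−a|.

53*log(y - 7)/33 - 58*log(y + 4)/11 + 23*log(y + 5)/3 + C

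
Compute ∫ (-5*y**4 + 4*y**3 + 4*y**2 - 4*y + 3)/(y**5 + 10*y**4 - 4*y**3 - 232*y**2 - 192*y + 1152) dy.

Factor the denominator: (y - 4)*(y - 2)*(y + 4)*(y + 6)**2.
Partial-fraction decomposition: 20017/(6400*(y + 6)) + 7173/(160*(y + 6)**2) - 1453/(192*(y + 4)) + 37/(768*(y - 2)) - 973/(1600*(y - 4)).
Integrate each term; A/(y−a) gives A·log|y−a|; A/(y−a)² gives −A/(y−a).

-973*log(y - 4)/1600 + 37*log(y - 2)/768 - 1453*log(y + 4)/192 + 20017*log(y + 6)/6400 - 7173/(160*y + 960) + C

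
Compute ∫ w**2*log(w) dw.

w**3*log(w)/3 - w**3/9 + C

Use integration by parts with u = log(w), dv = w**2 dw.
Then du = 1/w dw and v = w**3/3.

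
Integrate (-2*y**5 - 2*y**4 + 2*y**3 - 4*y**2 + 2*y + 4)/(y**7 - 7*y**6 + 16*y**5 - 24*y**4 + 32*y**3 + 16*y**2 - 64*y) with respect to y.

-log(y)/16 - 621*log(y - 4)/400 + 211*log(y - 2)/144 - 4*log(y + 1)/225 + 67*log(y**2 + 4)/800 + 69*atan(y/2)/400 - 11/(12*y - 24) + C

Factor the denominator: y*(y - 4)*(y - 2)**2*(y + 1)*(y**2 + 4).
Partial-fraction decomposition: (67*y + 138)/(400*(y**2 + 4)) - 4/(225*(y + 1)) + 211/(144*(y - 2)) + 11/(12*(y - 2)**2) - 621/(400*(y - 4)) - 1/(16*y).
Integrate each term; A/(y−a) gives A·log|y−a|; the (By+D)/(y²+p²) term gives a log and an atan.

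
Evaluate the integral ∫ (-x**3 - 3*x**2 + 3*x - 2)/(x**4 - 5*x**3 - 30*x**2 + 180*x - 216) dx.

Factor the denominator: (x - 6)*(x - 3)*(x - 2)*(x + 6).
Partial-fraction decomposition: -11/(108*(x + 6)) - 1/(2*(x - 2)) + 47/(27*(x - 3)) - 77/(36*(x - 6)).
Integrate each term: A/(x−a) contributes A·log|x−a|.

-77*log(x - 6)/36 + 47*log(x - 3)/27 - log(x - 2)/2 - 11*log(x + 6)/108 + C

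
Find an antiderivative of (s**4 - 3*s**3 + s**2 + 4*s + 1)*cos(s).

Use integration by parts with u = s**4 - 3*s**3 + s**2 + 4*s + 1, dv = cos(s) ds, so v = sin(s).
Apply parts 4 times (tabular method): alternate signs, differentiate u down to 0, integrate dv up.

s**4*sin(s) - 3*s**3*sin(s) + 4*s**3*cos(s) - 11*s**2*sin(s) - 9*s**2*cos(s) + 22*s*sin(s) - 22*s*cos(s) + 23*sin(s) + 22*cos(s) + C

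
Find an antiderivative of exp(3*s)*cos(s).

exp(3*s)*sin(s)/10 + 3*exp(3*s)*cos(s)/10 + C

Let I denote the integral. Integrate by parts with u = cos(s), dv = exp(3*s) ds, so v = exp(3*s)/3: I = exp(3*s)*cos(s)/3 + (1/3)·∫ exp(3*s)*sin(s) ds.
Apply parts again with u = sin(s), dv = exp(3*s) ds: ∫ exp(3*s)*sin(s) ds = exp(3*s)*sin(s)/3 − (1/3)·I. Substituting back brings back I: I = exp(3*s)*sin(s)/9 + exp(3*s)*cos(s)/3 − (1/9)·I.
Solving for I: (1 + 1/9)·I equals the remaining terms, so I = (9/10)·(exp(3*s)*sin(s)/9 + exp(3*s)*cos(s)/3).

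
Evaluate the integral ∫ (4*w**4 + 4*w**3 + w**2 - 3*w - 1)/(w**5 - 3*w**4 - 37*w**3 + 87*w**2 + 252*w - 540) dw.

6065*log(w - 6)/1188 - 431*log(w - 3)/144 + 93*log(w - 2)/140 - 233*log(w + 3)/540 + 2039*log(w + 5)/1232 + C

Factor the denominator: (w - 6)*(w - 3)*(w - 2)*(w + 3)*(w + 5).
Partial-fraction decomposition: 2039/(1232*(w + 5)) - 233/(540*(w + 3)) + 93/(140*(w - 2)) - 431/(144*(w - 3)) + 6065/(1188*(w - 6)).
Integrate each term: A/(w−a) contributes A·log|w−a|.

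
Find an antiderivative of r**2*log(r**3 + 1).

Let u = r**3 + 1, so du = (3*r**2) dr.
The integral becomes (1/3)·∫ log(u) du; integrate by parts with u′=log(u), dv′=du.

r**3*log(r**3 + 1)/3 - r**3/3 + log(r**3 + 1)/3 + C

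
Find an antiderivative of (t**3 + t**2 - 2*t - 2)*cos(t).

Use integration by parts with u = t**3 + t**2 - 2*t - 2, dv = cos(t) dt, so v = sin(t).
Apply parts 3 times (tabular method): alternate signs, differentiate u down to 0, integrate dv up.

t**3*sin(t) + t**2*sin(t) + 3*t**2*cos(t) - 8*t*sin(t) + 2*t*cos(t) - 4*sin(t) - 8*cos(t) + C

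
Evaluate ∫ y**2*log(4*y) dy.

y**3*(log(y) + 2*log(2))/3 - y**3/9 + C

Use integration by parts with u = log(4*y), dv = y**2 dy.
Then du = 1/y dy and v = y**3/3.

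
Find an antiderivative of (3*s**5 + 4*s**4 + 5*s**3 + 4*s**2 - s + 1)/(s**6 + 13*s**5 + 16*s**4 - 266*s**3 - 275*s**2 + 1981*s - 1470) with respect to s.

Factor the denominator: (s - 3)*(s - 2)*(s - 1)*(s + 5)*(s + 7)**2.
Partial-fraction decomposition: -94183/(32400*(s + 7)) - 5291/(180*(s + 7)**2) + 3697/(672*(s + 5)) + 1/(48*(s - 1)) - 215/(567*(s - 2)) + 611/(800*(s - 3)).
Integrate each term; A/(s−a) gives A·log|s−a|; A/(s−a)² gives −A/(s−a).

611*log(s - 3)/800 - 215*log(s - 2)/567 + log(s - 1)/48 + 3697*log(s + 5)/672 - 94183*log(s + 7)/32400 + 5291/(180*s + 1260) + C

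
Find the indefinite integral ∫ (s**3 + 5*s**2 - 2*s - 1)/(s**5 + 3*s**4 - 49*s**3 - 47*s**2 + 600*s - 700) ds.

Factor the denominator: (s - 5)*(s - 2)**2*(s + 5)*(s + 7).
Partial-fraction decomposition: -85/(1944*(s + 7)) - 9/(980*(s + 5)) - 2005/(11907*(s - 2)) - 23/(189*(s - 2)**2) + 239/(1080*(s - 5)).
Integrate each term; A/(s−a) gives A·log|s−a|; A/(s−a)² gives −A/(s−a).

239*log(s - 5)/1080 - 2005*log(s - 2)/11907 - 9*log(s + 5)/980 - 85*log(s + 7)/1944 + 23/(189*s - 378) + C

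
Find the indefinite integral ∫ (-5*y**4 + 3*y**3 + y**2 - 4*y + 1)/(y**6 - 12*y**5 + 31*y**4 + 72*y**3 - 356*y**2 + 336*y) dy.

log(y)/336 - 5477*log(y - 7)/2625 + 1087*log(y - 4)/336 - 31*log(y - 2)/25 + 232*log(y + 3)/2625 + 59/(100*y - 200) + C

Factor the denominator: y*(y - 7)*(y - 4)*(y - 2)**2*(y + 3).
Partial-fraction decomposition: 232/(2625*(y + 3)) - 31/(25*(y - 2)) - 59/(100*(y - 2)**2) + 1087/(336*(y - 4)) - 5477/(2625*(y - 7)) + 1/(336*y).
Integrate each term; A/(y−a) gives A·log|y−a|; A/(y−a)² gives −A/(y−a).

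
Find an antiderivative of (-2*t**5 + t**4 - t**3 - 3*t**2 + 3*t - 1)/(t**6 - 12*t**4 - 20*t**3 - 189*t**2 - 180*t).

log(t)/180 - 1937*log(t - 5)/3060 - log(t + 1)/60 - 769*log(t + 4)/900 - 959*log(t**2 + 9)/3825 + 207*atan(t/3)/850 + C

Factor the denominator: t*(t - 5)*(t + 1)*(t + 4)*(t**2 + 9).
Partial-fraction decomposition: -(3836*t - 5589)/(7650*(t**2 + 9)) - 769/(900*(t + 4)) - 1/(60*(t + 1)) - 1937/(3060*(t - 5)) + 1/(180*t).
Integrate each term; A/(t−a) gives A·log|t−a|; the (Bt+D)/(t²+p²) term gives a log and an atan.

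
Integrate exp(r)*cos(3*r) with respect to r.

Let I denote the integral. Integrate by parts with u = cos(3*r), dv = exp(r) dr, so v = exp(r): I = exp(r)*cos(3*r) + 3·∫ exp(r)*sin(3*r) dr.
Apply parts again with u = sin(3*r), dv = exp(r) dr: ∫ exp(r)*sin(3*r) dr = exp(r)*sin(3*r) − 3·I. Substituting back brings back I: I = 3*exp(r)*sin(3*r) + exp(r)*cos(3*r) − 9·I.
Solving for I: (1 + 9)·I equals the remaining terms, so I = (1/10)·(3*exp(r)*sin(3*r) + exp(r)*cos(3*r)).

3*exp(r)*sin(3*r)/10 + exp(r)*cos(3*r)/10 + C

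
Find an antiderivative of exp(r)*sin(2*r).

exp(r)*sin(2*r)/5 - 2*exp(r)*cos(2*r)/5 + C

Let I denote the integral. Integrate by parts with u = sin(2*r), dv = exp(r) dr, so v = exp(r): I = exp(r)*sin(2*r) − 2·∫ exp(r)*cos(2*r) dr.
Apply parts again with u = cos(2*r), dv = exp(r) dr: ∫ exp(r)*cos(2*r) dr = exp(r)*cos(2*r) + 2·I. Substituting back brings back I: I = exp(r)*sin(2*r) - 2*exp(r)*cos(2*r) − 4·I.
Solving for I: (1 + 4)·I equals the remaining terms, so I = (1/5)·(exp(r)*sin(2*r) - 2*exp(r)*cos(2*r)).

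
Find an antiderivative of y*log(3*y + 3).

Use integration by parts with u = log(3*y + 3), dv = y dy.
Then du = 3/(3*y + 3) dy and v = y**2/2.

y**2*log(3*y + 3)/2 - y**2/4 + y/2 - log(y + 1)/2 + C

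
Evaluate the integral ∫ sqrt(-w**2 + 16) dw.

w*sqrt(-w**2 + 16)/2 + 8*asin(w/4) + C

Substitute w = 4·sin(θ), so dw = 4·cos(θ) dθ and the radical becomes sqrt(-w**2 + 16) = 4·cos(θ) by the Pythagorean identity.
Integrate the resulting trig expression in θ, then back-substitute θ = asin(w/4), sin(θ) = w/4, cos(θ) = sqrt(-w**2 + 16)/4 (absorbing any constant into C).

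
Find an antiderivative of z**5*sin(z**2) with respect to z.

Let u = z², du = 2z dz; rewrite as (1/2)∫ u^2·sin(1u) du.
Now integrate by parts 2 times.

-z**4*cos(z**2)/2 + z**2*sin(z**2) + cos(z**2) + C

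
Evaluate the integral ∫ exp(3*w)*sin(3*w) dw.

Let I denote the integral. Integrate by parts with u = sin(3*w), dv = exp(3*w) dw, so v = exp(3*w)/3: I = exp(3*w)*sin(3*w)/3 − ∫ exp(3*w)*cos(3*w) dw.
Apply parts again with u = cos(3*w), dv = exp(3*w) dw: ∫ exp(3*w)*cos(3*w) dw = exp(3*w)*cos(3*w)/3 + I. Substituting back brings back I: I = exp(3*w)*sin(3*w)/3 - exp(3*w)*cos(3*w)/3 − I.
Solving for I: (1 + 1)·I equals the remaining terms, so I = (1/2)·(exp(3*w)*sin(3*w)/3 - exp(3*w)*cos(3*w)/3).

exp(3*w)*sin(3*w)/6 - exp(3*w)*cos(3*w)/6 + C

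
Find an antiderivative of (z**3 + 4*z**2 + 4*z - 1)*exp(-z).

Use integration by parts with u = z**3 + 4*z**2 + 4*z - 1, dv = exp(-z) dz, so v = -exp(-z).
Apply parts 3 times (tabular method): alternate signs, differentiate u down to 0, integrate dv up.

(-z**3 - 7*z**2 - 18*z - 17)*exp(-z) + C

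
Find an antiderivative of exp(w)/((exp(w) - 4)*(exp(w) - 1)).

log(exp(w) - 4)/3 - log(exp(w) - 1)/3 + C

Let u = e^w, du = e^w dw.
The integral becomes ∫ du/((u-1)(u-4)); decompose into partial fractions.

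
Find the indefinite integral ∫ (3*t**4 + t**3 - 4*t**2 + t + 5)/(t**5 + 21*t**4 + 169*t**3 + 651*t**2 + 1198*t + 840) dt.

Factor the denominator: (t + 2)*(t + 3)*(t + 4)*(t + 5)*(t + 7).
Partial-fraction decomposition: 3331/(60*(t + 7)) - 275/(2*(t + 5)) + 641/(6*(t + 4)) - 91/(4*(t + 3)) + 9/(10*(t + 2)).
Integrate each term: A/(t−a) contributes A·log|t−a|.

9*log(t + 2)/10 - 91*log(t + 3)/4 + 641*log(t + 4)/6 - 275*log(t + 5)/2 + 3331*log(t + 7)/60 + C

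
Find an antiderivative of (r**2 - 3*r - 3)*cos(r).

Use integration by parts with u = r**2 - 3*r - 3, dv = cos(r) dr, so v = sin(r).
Apply parts 2 times (tabular method): alternate signs, differentiate u down to 0, integrate dv up.

r**2*sin(r) - 3*r*sin(r) + 2*r*cos(r) - 5*sin(r) - 3*cos(r) + C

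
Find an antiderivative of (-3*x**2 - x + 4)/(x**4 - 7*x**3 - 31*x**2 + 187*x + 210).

Factor the denominator: (x - 7)*(x - 6)*(x + 1)*(x + 5).
Partial-fraction decomposition: 1/(8*(x + 5)) + 1/(112*(x + 1)) + 10/(7*(x - 6)) - 25/(16*(x - 7)).
Integrate each term: A/(x−a) contributes A·log|x−a|.

-25*log(x - 7)/16 + 10*log(x - 6)/7 + log(x + 1)/112 + log(x + 5)/8 + C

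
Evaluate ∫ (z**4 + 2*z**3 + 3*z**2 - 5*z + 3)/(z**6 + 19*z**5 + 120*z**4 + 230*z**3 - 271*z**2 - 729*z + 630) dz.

347*log(z - 1)/56448 + 3*log(z + 3)/16 - 239*log(z + 5)/72 + 335*log(z + 6)/49 - 475*log(z + 7)/128 - 1/(336*z - 336) + C

Factor the denominator: (z - 1)**2*(z + 3)*(z + 5)*(z + 6)*(z + 7).
Partial-fraction decomposition: -475/(128*(z + 7)) + 335/(49*(z + 6)) - 239/(72*(z + 5)) + 3/(16*(z + 3)) + 347/(56448*(z - 1)) + 1/(336*(z - 1)**2).
Integrate each term; A/(z−a) gives A·log|z−a|; A/(z−a)² gives −A/(z−a).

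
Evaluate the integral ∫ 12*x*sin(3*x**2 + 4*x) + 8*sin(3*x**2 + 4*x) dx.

Let u = 3*x**2 + 4*x, so du = (6*x + 4) dx.
Rewriting, the integral becomes 2·∫ sin(u) du = 2·-cos(u).
Substituting back, u = 3*x**2 + 4*x.

-2*cos(3*x**2 + 4*x) + C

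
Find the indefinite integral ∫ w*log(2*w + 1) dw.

w**2*log(2*w + 1)/2 - w**2/4 + w/4 - log(2*w + 1)/8 + C

Use integration by parts with u = log(2*w + 1), dv = w dw.
Then du = 2/(2*w + 1) dw and v = w**2/2.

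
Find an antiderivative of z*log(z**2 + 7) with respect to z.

z**2*log(z**2 + 7)/2 - z**2/2 + 7*log(z**2 + 7)/2 + C

Let u = z**2 + 7, so du = (2*z) dz.
The integral becomes (1/2)·∫ log(u) du; integrate by parts with u′=log(u), dv′=du.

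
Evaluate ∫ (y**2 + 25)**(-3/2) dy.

y/(25*sqrt(y**2 + 25)) + C

Substitute y = 5·tan(θ), so dy = 5·sec(θ)^2 dθ and the radical becomes sqrt(y**2 + 25) = 5·sec(θ) by the Pythagorean identity.
Integrate the resulting trig expression in θ, then back-substitute tan(θ) = y/5, sec(θ) = sqrt(y**2 + 25)/5 (absorbing any constant into C).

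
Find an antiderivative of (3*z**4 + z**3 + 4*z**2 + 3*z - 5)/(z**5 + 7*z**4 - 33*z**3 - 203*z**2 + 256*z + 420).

Factor the denominator: (z - 5)*(z - 2)*(z + 1)*(z + 6)*(z + 7).
Partial-fraction decomposition: 3515/(324*(z + 7)) - 3793/(440*(z + 6)) - 1/(270*(z + 1)) - 73/(648*(z - 2)) + 1055/(1188*(z - 5)).
Integrate each term: A/(z−a) contributes A·log|z−a|.

1055*log(z - 5)/1188 - 73*log(z - 2)/648 - log(z + 1)/270 - 3793*log(z + 6)/440 + 3515*log(z + 7)/324 + C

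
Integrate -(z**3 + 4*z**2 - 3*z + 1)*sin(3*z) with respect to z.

Use integration by parts with u = z**3 + 4*z**2 - 3*z + 1, dv = -sin(3*z) dz, so v = cos(3*z)/3.
Apply parts 3 times (tabular method): alternate signs, differentiate u down to 0, integrate dv up.

z**3*cos(3*z)/3 - z**2*sin(3*z)/3 + 4*z**2*cos(3*z)/3 - 8*z*sin(3*z)/9 - 11*z*cos(3*z)/9 + 11*sin(3*z)/27 + cos(3*z)/27 + C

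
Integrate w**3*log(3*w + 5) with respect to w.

Use integration by parts with u = log(3*w + 5), dv = w**3 dw.
Then du = 3/(3*w + 5) dw and v = w**4/4.

w**4*log(3*w + 5)/4 - w**4/16 + 5*w**3/36 - 25*w**2/72 + 125*w/108 - 625*log(3*w + 5)/324 + C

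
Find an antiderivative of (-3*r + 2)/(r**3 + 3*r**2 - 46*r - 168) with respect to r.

-19*log(r - 7)/143 - 7*log(r + 4)/11 + 10*log(r + 6)/13 + C

Factor the denominator: (r - 7)*(r + 4)*(r + 6).
Partial-fraction decomposition: 10/(13*(r + 6)) - 7/(11*(r + 4)) - 19/(143*(r - 7)).
Integrate each term: A/(r−a) contributes A·log|r−a|.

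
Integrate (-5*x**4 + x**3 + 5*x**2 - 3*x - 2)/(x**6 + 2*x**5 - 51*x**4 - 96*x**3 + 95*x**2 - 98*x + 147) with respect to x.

-143*log(x - 7)/525 + log(x - 1)/96 - 19*log(x + 3)/80 + 3021*log(x + 7)/5600 - log(x**2 + 1)/50 - atan(x)/25 + C

Factor the denominator: (x - 7)*(x - 1)*(x + 3)*(x + 7)*(x**2 + 1).
Partial-fraction decomposition: -(x + 1)/(25*(x**2 + 1)) + 3021/(5600*(x + 7)) - 19/(80*(x + 3)) + 1/(96*(x - 1)) - 143/(525*(x - 7)).
Integrate each term; A/(x−a) gives A·log|x−a|; the (Bx+D)/(x²+p²) term gives a log and an atan.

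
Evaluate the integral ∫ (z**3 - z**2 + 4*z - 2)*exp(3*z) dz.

(9*z**3 - 18*z**2 + 48*z - 34)*exp(3*z)/27 + C

Use integration by parts with u = z**3 - z**2 + 4*z - 2, dv = exp(3*z) dz, so v = exp(3*z)/3.
Apply parts 3 times (tabular method): alternate signs, differentiate u down to 0, integrate dv up.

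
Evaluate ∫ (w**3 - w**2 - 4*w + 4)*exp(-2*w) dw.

Use integration by parts with u = w**3 - w**2 - 4*w + 4, dv = exp(-2*w) dw, so v = -exp(-2*w)/2.
Apply parts 3 times (tabular method): alternate signs, differentiate u down to 0, integrate dv up.

(-4*w**3 - 2*w**2 + 14*w - 9)*exp(-2*w)/8 + C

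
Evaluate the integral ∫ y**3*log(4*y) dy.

y**4*(log(y) + 2*log(2))/4 - y**4/16 + C

Use integration by parts with u = log(4*y), dv = y**3 dy.
Then du = 1/y dy and v = y**4/4.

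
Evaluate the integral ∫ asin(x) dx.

Use integration by parts with u = arcsin(x), dv = dx.
Then du = 1/sqrt(-x**2 + 1) dx.

x*asin(x) + sqrt(-x**2 + 1) + C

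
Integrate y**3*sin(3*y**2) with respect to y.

-y**2*cos(3*y**2)/6 + sin(3*y**2)/18 + C

Let u = y², du = 2y dy; rewrite as (1/2)∫ u^1·sin(3u) du.
Now integrate by parts 1 time.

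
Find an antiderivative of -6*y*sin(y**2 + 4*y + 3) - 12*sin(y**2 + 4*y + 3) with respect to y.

3*cos(y**2 + 4*y + 3) + C

Let u = y**2 + 4*y + 3, so du = (2*y + 4) dy.
Rewriting, the integral becomes -3·∫ sin(u) du = -3·-cos(u).
Substituting back, u = y**2 + 4*y + 3.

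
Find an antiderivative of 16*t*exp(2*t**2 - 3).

4*exp(2*t**2 - 3) + C

Let u = 2*t**2 - 3, so du = (4*t) dt.
Rewriting, the integral becomes 4·∫ e^u du = 4·e^u.
Substituting back, u = 2*t**2 - 3.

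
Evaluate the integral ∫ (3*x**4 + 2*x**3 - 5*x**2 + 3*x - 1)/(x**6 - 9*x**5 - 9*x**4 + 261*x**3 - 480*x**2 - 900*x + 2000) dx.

-82501*log(x - 5)/11025 + 827*log(x - 4)/108 - 7*log(x - 2)/72 + 5*log(x + 2)/3528 - 53*log(x + 5)/675 - 1007/(105*x - 525) + C

Factor the denominator: (x - 5)**2*(x - 4)*(x - 2)*(x + 2)*(x + 5).
Partial-fraction decomposition: -53/(675*(x + 5)) + 5/(3528*(x + 2)) - 7/(72*(x - 2)) + 827/(108*(x - 4)) - 82501/(11025*(x - 5)) + 1007/(105*(x - 5)**2).
Integrate each term; A/(x−a) gives A·log|x−a|; A/(x−a)² gives −A/(x−a).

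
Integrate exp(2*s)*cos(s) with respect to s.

exp(2*s)*sin(s)/5 + 2*exp(2*s)*cos(s)/5 + C

Let I denote the integral. Integrate by parts with u = cos(s), dv = exp(2*s) ds, so v = exp(2*s)/2: I = exp(2*s)*cos(s)/2 + (1/2)·∫ exp(2*s)*sin(s) ds.
Apply parts again with u = sin(s), dv = exp(2*s) ds: ∫ exp(2*s)*sin(s) ds = exp(2*s)*sin(s)/2 − (1/2)·I. Substituting back brings back I: I = exp(2*s)*sin(s)/4 + exp(2*s)*cos(s)/2 − (1/4)·I.
Solving for I: (1 + 1/4)·I equals the remaining terms, so I = (4/5)·(exp(2*s)*sin(s)/4 + exp(2*s)*cos(s)/2).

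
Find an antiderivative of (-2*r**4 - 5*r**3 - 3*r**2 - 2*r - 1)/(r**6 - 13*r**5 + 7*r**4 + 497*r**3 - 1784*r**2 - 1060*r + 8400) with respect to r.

Factor the denominator: (r - 7)*(r - 5)**2*(r - 4)*(r + 2)*(r + 6).
Partial-fraction decomposition: 1609/(62920*(r + 6)) - 1/(10584*(r + 2)) + 889/(180*(r - 4)) - 4915/(23716*(r - 5)) + 1961/(154*(r - 5)**2) - 6679/(1404*(r - 7)).
Integrate each term; A/(r−a) gives A·log|r−a|; A/(r−a)² gives −A/(r−a).

-6679*log(r - 7)/1404 - 4915*log(r - 5)/23716 + 889*log(r - 4)/180 - log(r + 2)/10584 + 1609*log(r + 6)/62920 - 1961/(154*r - 770) + C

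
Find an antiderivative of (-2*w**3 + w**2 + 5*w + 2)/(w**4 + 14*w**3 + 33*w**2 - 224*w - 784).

-45*log(w - 4)/484 - 7*log(w + 4)/4 - 19*log(w + 7)/121 - 234/(11*w + 77) + C

Factor the denominator: (w - 4)*(w + 4)*(w + 7)**2.
Partial-fraction decomposition: -19/(121*(w + 7)) + 234/(11*(w + 7)**2) - 7/(4*(w + 4)) - 45/(484*(w - 4)).
Integrate each term; A/(w−a) gives A·log|w−a|; A/(w−a)² gives −A/(w−a).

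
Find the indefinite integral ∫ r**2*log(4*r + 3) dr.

Use integration by parts with u = log(4*r + 3), dv = r**2 dr.
Then du = 4/(4*r + 3) dr and v = r**3/3.

r**3*log(4*r + 3)/3 - r**3/9 + r**2/8 - 3*r/16 + 9*log(4*r + 3)/64 + C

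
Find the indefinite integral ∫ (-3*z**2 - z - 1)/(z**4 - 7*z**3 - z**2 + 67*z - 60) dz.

-81*log(z - 5)/32 + 53*log(z - 4)/21 - 5*log(z - 1)/48 + 25*log(z + 3)/224 + C

Factor the denominator: (z - 5)*(z - 4)*(z - 1)*(z + 3).
Partial-fraction decomposition: 25/(224*(z + 3)) - 5/(48*(z - 1)) + 53/(21*(z - 4)) - 81/(32*(z - 5)).
Integrate each term: A/(z−a) contributes A·log|z−a|.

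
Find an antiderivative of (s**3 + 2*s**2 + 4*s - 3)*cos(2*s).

Use integration by parts with u = s**3 + 2*s**2 + 4*s - 3, dv = cos(2*s) ds, so v = sin(2*s)/2.
Apply parts 3 times (tabular method): alternate signs, differentiate u down to 0, integrate dv up.

s**3*sin(2*s)/2 + s**2*sin(2*s) + 3*s**2*cos(2*s)/4 + 5*s*sin(2*s)/4 + s*cos(2*s) - 2*sin(2*s) + 5*cos(2*s)/8 + C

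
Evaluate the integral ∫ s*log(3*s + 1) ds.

s**2*log(3*s + 1)/2 - s**2/4 + s/6 - log(3*s + 1)/18 + C

Use integration by parts with u = log(3*s + 1), dv = s ds.
Then du = 3/(3*s + 1) ds and v = s**2/2.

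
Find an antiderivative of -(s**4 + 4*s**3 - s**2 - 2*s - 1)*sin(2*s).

Use integration by parts with u = s**4 + 4*s**3 - s**2 - 2*s - 1, dv = -sin(2*s) ds, so v = cos(2*s)/2.
Apply parts 4 times (tabular method): alternate signs, differentiate u down to 0, integrate dv up.

s**4*cos(2*s)/2 - s**3*sin(2*s) + 2*s**3*cos(2*s) - 3*s**2*sin(2*s) - 2*s**2*cos(2*s) + 2*s*sin(2*s) - 4*s*cos(2*s) + 2*sin(2*s) + cos(2*s)/2 + C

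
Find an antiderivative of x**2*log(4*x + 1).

Use integration by parts with u = log(4*x + 1), dv = x**2 dx.
Then du = 4/(4*x + 1) dx and v = x**3/3.

x**3*log(4*x + 1)/3 - x**3/9 + x**2/24 - x/48 + log(4*x + 1)/192 + C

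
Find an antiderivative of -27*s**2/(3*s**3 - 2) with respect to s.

Let u = 3*s**3 - 2, so du = (9*s**2) ds.
Rewriting, the integral becomes -3·∫ 1/u du = -3·log(u).
Substituting back, u = 3*s**3 - 2.

-3*log(3*s**3 - 2) + C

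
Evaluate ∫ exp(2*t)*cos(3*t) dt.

3*exp(2*t)*sin(3*t)/13 + 2*exp(2*t)*cos(3*t)/13 + C

Let I denote the integral. Integrate by parts with u = cos(3*t), dv = exp(2*t) dt, so v = exp(2*t)/2: I = exp(2*t)*cos(3*t)/2 + (3/2)·∫ exp(2*t)*sin(3*t) dt.
Apply parts again with u = sin(3*t), dv = exp(2*t) dt: ∫ exp(2*t)*sin(3*t) dt = exp(2*t)*sin(3*t)/2 − (3/2)·I. Substituting back brings back I: I = 3*exp(2*t)*sin(3*t)/4 + exp(2*t)*cos(3*t)/2 − (9/4)·I.
Solving for I: (1 + 9/4)·I equals the remaining terms, so I = (4/13)·(3*exp(2*t)*sin(3*t)/4 + exp(2*t)*cos(3*t)/2).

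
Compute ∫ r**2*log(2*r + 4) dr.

r**3*log(2*r + 4)/3 - r**3/9 + r**2/3 - 4*r/3 + 8*log(r + 2)/3 + C

Use integration by parts with u = log(2*r + 4), dv = r**2 dr.
Then du = 2/(2*r + 4) dr and v = r**3/3.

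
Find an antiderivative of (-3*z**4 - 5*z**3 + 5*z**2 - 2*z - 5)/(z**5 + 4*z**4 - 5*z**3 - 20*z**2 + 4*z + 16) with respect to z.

Factor the denominator: (z - 2)*(z - 1)*(z + 1)*(z + 2)*(z + 4).
Partial-fraction decomposition: -73/(36*(z + 4)) - 11/(24*(z + 2)) + 2/(9*(z + 1)) + 1/(3*(z - 1)) - 77/(72*(z - 2)).
Integrate each term: A/(z−a) contributes A·log|z−a|.

-77*log(z - 2)/72 + log(z - 1)/3 + 2*log(z + 1)/9 - 11*log(z + 2)/24 - 73*log(z + 4)/36 + C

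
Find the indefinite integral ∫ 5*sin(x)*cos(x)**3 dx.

Let u = cos(x), so du = (-sin(x)) dx.
Rewriting, the integral becomes -5·∫ u^3 du = -5·u^4/4.
Substituting back, u = cos(x).

-5*cos(x)**4/4 + C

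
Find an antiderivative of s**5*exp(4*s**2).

Let u = s², du = 2s ds; rewrite as (1/2)∫ u^2·exp(4u) du.
Now integrate by parts 2 times.

(8*s**4 - 4*s**2 + 1)*exp(4*s**2)/64 + C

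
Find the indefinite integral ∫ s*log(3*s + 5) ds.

s**2*log(3*s + 5)/2 - s**2/4 + 5*s/6 - 25*log(3*s + 5)/18 + C

Use integration by parts with u = log(3*s + 5), dv = s ds.
Then du = 3/(3*s + 5) ds and v = s**2/2.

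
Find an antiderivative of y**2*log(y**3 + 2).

y**3*log(y**3 + 2)/3 - y**3/3 + 2*log(y**3 + 2)/3 + C

Let u = y**3 + 2, so du = (3*y**2) dy.
The integral becomes (1/3)·∫ log(u) du; integrate by parts with u′=log(u), dv′=du.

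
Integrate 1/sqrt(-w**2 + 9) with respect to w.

asin(w/3) + C

Substitute w = 3·sin(θ), so dw = 3·cos(θ) dθ and the radical becomes sqrt(-w**2 + 9) = 3·cos(θ) by the Pythagorean identity.
Integrate the resulting trig expression in θ, then back-substitute θ = asin(w/3), sin(θ) = w/3, cos(θ) = sqrt(-w**2 + 9)/3 (absorbing any constant into C).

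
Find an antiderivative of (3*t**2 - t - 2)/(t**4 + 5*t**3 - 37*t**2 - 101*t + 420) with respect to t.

14*log(t - 4)/33 - 11*log(t - 3)/40 + 13*log(t + 5)/24 - 38*log(t + 7)/55 + C

Factor the denominator: (t - 4)*(t - 3)*(t + 5)*(t + 7).
Partial-fraction decomposition: -38/(55*(t + 7)) + 13/(24*(t + 5)) - 11/(40*(t - 3)) + 14/(33*(t - 4)).
Integrate each term: A/(t−a) contributes A·log|t−a|.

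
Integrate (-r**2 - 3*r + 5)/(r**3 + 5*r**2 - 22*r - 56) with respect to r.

Factor the denominator: (r - 4)*(r + 2)*(r + 7).
Partial-fraction decomposition: -23/(55*(r + 7)) - 7/(30*(r + 2)) - 23/(66*(r - 4)).
Integrate each term: A/(r−a) contributes A·log|r−a|.

-23*log(r - 4)/66 - 7*log(r + 2)/30 - 23*log(r + 7)/55 + C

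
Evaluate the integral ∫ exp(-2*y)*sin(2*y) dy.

-exp(-2*y)*sin(2*y)/4 - exp(-2*y)*cos(2*y)/4 + C

Let I denote the integral. Integrate by parts with u = sin(2*y), dv = exp(-2*y) dy, so v = -exp(-2*y)/2: I = -exp(-2*y)*sin(2*y)/2 + ∫ exp(-2*y)*cos(2*y) dy.
Apply parts again with u = cos(2*y), dv = exp(-2*y) dy: ∫ exp(-2*y)*cos(2*y) dy = -exp(-2*y)*cos(2*y)/2 − I. Substituting back brings back I: I = -exp(-2*y)*sin(2*y)/2 - exp(-2*y)*cos(2*y)/2 − I.
Solving for I: (1 + 1)·I equals the remaining terms, so I = (1/2)·(-exp(-2*y)*sin(2*y)/2 - exp(-2*y)*cos(2*y)/2).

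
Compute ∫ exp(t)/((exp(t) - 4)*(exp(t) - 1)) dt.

log(exp(t) - 4)/3 - log(exp(t) - 1)/3 + C

Let u = e^t, du = e^t dt.
The integral becomes ∫ du/((u-1)(u-4)); decompose into partial fractions.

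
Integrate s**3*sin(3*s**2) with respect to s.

-s**2*cos(3*s**2)/6 + sin(3*s**2)/18 + C

Let u = s², du = 2s ds; rewrite as (1/2)∫ u^1·sin(3u) du.
Now integrate by parts 1 time.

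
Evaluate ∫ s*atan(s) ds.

s**2*atan(s)/2 - s/2 + atan(s)/2 + C

Use integration by parts with u = arctan(s), dv = s ds.
Then du = 1/(s**2 + 1) ds.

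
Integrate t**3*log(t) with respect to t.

Use integration by parts with u = log(t), dv = t**3 dt.
Then du = 1/t dt and v = t**4/4.

t**4*log(t)/4 - t**4/16 + C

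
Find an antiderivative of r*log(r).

Use integration by parts with u = log(r), dv = r dr.
Then du = 1/r dr and v = r**2/2.

r**2*log(r)/2 - r**2/4 + C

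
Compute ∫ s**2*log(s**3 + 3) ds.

s**3*log(s**3 + 3)/3 - s**3/3 + log(s**3 + 3) + C

Let u = s**3 + 3, so du = (3*s**2) ds.
The integral becomes (1/3)·∫ log(u) du; integrate by parts with u′=log(u), dv′=du.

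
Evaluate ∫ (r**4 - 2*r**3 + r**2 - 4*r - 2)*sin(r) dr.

Use integration by parts with u = r**4 - 2*r**3 + r**2 - 4*r - 2, dv = sin(r) dr, so v = -cos(r).
Apply parts 4 times (tabular method): alternate signs, differentiate u down to 0, integrate dv up.

-r**4*cos(r) + 4*r**3*sin(r) + 2*r**3*cos(r) - 6*r**2*sin(r) + 11*r**2*cos(r) - 22*r*sin(r) - 8*r*cos(r) + 8*sin(r) - 20*cos(r) + C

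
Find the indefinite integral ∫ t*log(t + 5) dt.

Use integration by parts with u = log(t + 5), dv = t dt.
Then du = 1/(t + 5) dt and v = t**2/2.

t**2*log(t + 5)/2 - t**2/4 + 5*t/2 - 25*log(t + 5)/2 + C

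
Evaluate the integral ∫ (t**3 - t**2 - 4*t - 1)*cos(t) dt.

Use integration by parts with u = t**3 - t**2 - 4*t - 1, dv = cos(t) dt, so v = sin(t).
Apply parts 3 times (tabular method): alternate signs, differentiate u down to 0, integrate dv up.

t**3*sin(t) - t**2*sin(t) + 3*t**2*cos(t) - 10*t*sin(t) - 2*t*cos(t) + sin(t) - 10*cos(t) + C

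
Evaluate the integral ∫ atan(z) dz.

z*atan(z) - log(z**2 + 1)/2 + C

Use integration by parts with u = arctan(z), dv = dz.
Then du = 1/(z**2 + 1) dz.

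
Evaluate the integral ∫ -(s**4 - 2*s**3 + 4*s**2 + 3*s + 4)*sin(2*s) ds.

s**4*cos(2*s)/2 - s**3*sin(2*s) - s**3*cos(2*s) + 3*s**2*sin(2*s)/2 + s**2*cos(2*s)/2 - s*sin(2*s)/2 + 3*s*cos(2*s) - 3*sin(2*s)/2 + 7*cos(2*s)/4 + C

Use integration by parts with u = s**4 - 2*s**3 + 4*s**2 + 3*s + 4, dv = -sin(2*s) ds, so v = cos(2*s)/2.
Apply parts 4 times (tabular method): alternate signs, differentiate u down to 0, integrate dv up.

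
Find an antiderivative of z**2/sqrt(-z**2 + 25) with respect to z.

-z*sqrt(-z**2 + 25)/2 + 25*asin(z/5)/2 + C

Substitute z = 5·sin(θ), so dz = 5·cos(θ) dθ and the radical becomes sqrt(-z**2 + 25) = 5·cos(θ) by the Pythagorean identity.
Integrate the resulting trig expression in θ, then back-substitute θ = asin(z/5), sin(θ) = z/5, cos(θ) = sqrt(-z**2 + 25)/5 (absorbing any constant into C).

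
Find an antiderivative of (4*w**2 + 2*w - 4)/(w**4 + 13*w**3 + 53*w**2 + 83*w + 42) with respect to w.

Factor the denominator: (w + 1)*(w + 2)*(w + 3)*(w + 7).
Partial-fraction decomposition: -89/(60*(w + 7)) + 13/(4*(w + 3)) - 8/(5*(w + 2)) - 1/(6*(w + 1)).
Integrate each term: A/(w−a) contributes A·log|w−a|.

-log(w + 1)/6 - 8*log(w + 2)/5 + 13*log(w + 3)/4 - 89*log(w + 7)/60 + C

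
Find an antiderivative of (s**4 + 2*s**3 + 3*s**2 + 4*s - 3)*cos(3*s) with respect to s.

Use integration by parts with u = s**4 + 2*s**3 + 3*s**2 + 4*s - 3, dv = cos(3*s) ds, so v = sin(3*s)/3.
Apply parts 4 times (tabular method): alternate signs, differentiate u down to 0, integrate dv up.

s**4*sin(3*s)/3 + 2*s**3*sin(3*s)/3 + 4*s**3*cos(3*s)/9 + 5*s**2*sin(3*s)/9 + 2*s**2*cos(3*s)/3 + 8*s*sin(3*s)/9 + 10*s*cos(3*s)/27 - 91*sin(3*s)/81 + 8*cos(3*s)/27 + C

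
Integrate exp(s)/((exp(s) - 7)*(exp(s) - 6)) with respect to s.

log(exp(s) - 7) - log(exp(s) - 6) + C

Let u = e^s, du = e^s ds.
The integral becomes ∫ du/((u-7)(u-6)); decompose into partial fractions.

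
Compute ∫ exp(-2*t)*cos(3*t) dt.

Let I denote the integral. Integrate by parts with u = cos(3*t), dv = exp(-2*t) dt, so v = -exp(-2*t)/2: I = -exp(-2*t)*cos(3*t)/2 − (3/2)·∫ exp(-2*t)*sin(3*t) dt.
Apply parts again with u = sin(3*t), dv = exp(-2*t) dt: ∫ exp(-2*t)*sin(3*t) dt = -exp(-2*t)*sin(3*t)/2 + (3/2)·I. Substituting back brings back I: I = 3*exp(-2*t)*sin(3*t)/4 - exp(-2*t)*cos(3*t)/2 − (9/4)·I.
Solving for I: (1 + 9/4)·I equals the remaining terms, so I = (4/13)·(3*exp(-2*t)*sin(3*t)/4 - exp(-2*t)*cos(3*t)/2).

3*exp(-2*t)*sin(3*t)/13 - 2*exp(-2*t)*cos(3*t)/13 + C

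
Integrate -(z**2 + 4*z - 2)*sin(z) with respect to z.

Use integration by parts with u = z**2 + 4*z - 2, dv = -sin(z) dz, so v = cos(z).
Apply parts 2 times (tabular method): alternate signs, differentiate u down to 0, integrate dv up.

z**2*cos(z) - 2*z*sin(z) + 4*z*cos(z) - 4*sin(z) - 4*cos(z) + C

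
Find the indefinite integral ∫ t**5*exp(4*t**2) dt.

(8*t**4 - 4*t**2 + 1)*exp(4*t**2)/64 + C

Let u = t², du = 2t dt; rewrite as (1/2)∫ u^2·exp(4u) du.
Now integrate by parts 2 times.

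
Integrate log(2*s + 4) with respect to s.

Use integration by parts with u = log(2*s + 4), dv = ds.
Then du = 2/(2*s + 4) ds and v = s.

s*log(2*s + 4) - s + 2*log(s + 2) + C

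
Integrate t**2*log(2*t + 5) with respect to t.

Use integration by parts with u = log(2*t + 5), dv = t**2 dt.
Then du = 2/(2*t + 5) dt and v = t**3/3.

t**3*log(2*t + 5)/3 - t**3/9 + 5*t**2/12 - 25*t/12 + 125*log(2*t + 5)/24 + C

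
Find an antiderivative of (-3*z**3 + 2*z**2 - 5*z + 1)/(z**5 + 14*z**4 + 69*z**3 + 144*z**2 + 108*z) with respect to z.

log(z)/108 - 43*log(z + 2)/8 + 17*log(z + 3)/9 + 751*log(z + 6)/216 - 115/(9*z + 27) + C

Factor the denominator: z*(z + 2)*(z + 3)**2*(z + 6).
Partial-fraction decomposition: 751/(216*(z + 6)) + 17/(9*(z + 3)) + 115/(9*(z + 3)**2) - 43/(8*(z + 2)) + 1/(108*z).
Integrate each term; A/(z−a) gives A·log|z−a|; A/(z−a)² gives −A/(z−a).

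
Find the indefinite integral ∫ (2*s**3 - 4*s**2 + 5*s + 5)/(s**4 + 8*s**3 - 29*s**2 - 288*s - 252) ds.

323*log(s - 6)/1092 + log(s + 1)/35 - 601*log(s + 6)/60 + 152*log(s + 7)/13 + C

Factor the denominator: (s - 6)*(s + 1)*(s + 6)*(s + 7).
Partial-fraction decomposition: 152/(13*(s + 7)) - 601/(60*(s + 6)) + 1/(35*(s + 1)) + 323/(1092*(s - 6)).
Integrate each term: A/(s−a) contributes A·log|s−a|.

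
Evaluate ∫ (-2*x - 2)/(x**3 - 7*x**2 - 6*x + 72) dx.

-7*log(x - 6)/9 + 5*log(x - 4)/7 + 4*log(x + 3)/63 + C

Factor the denominator: (x - 6)*(x - 4)*(x + 3).
Partial-fraction decomposition: 4/(63*(x + 3)) + 5/(7*(x - 4)) - 7/(9*(x - 6)).
Integrate each term: A/(x−a) contributes A·log|x−a|.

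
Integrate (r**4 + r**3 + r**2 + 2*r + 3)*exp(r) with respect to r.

(r**4 - 3*r**3 + 10*r**2 - 18*r + 21)*exp(r) + C

Use integration by parts with u = r**4 + r**3 + r**2 + 2*r + 3, dv = exp(r) dr, so v = exp(r).
Apply parts 4 times (tabular method): alternate signs, differentiate u down to 0, integrate dv up.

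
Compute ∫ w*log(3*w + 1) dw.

Use integration by parts with u = log(3*w + 1), dv = w dw.
Then du = 3/(3*w + 1) dw and v = w**2/2.

w**2*log(3*w + 1)/2 - w**2/4 + w/6 - log(3*w + 1)/18 + C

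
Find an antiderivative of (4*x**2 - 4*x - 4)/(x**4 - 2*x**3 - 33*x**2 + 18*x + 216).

Factor the denominator: (x - 6)*(x - 3)*(x + 3)*(x + 4).
Partial-fraction decomposition: -38/(35*(x + 4)) + 22/(27*(x + 3)) - 10/(63*(x - 3)) + 58/(135*(x - 6)).
Integrate each term: A/(x−a) contributes A·log|x−a|.

58*log(x - 6)/135 - 10*log(x - 3)/63 + 22*log(x + 3)/27 - 38*log(x + 4)/35 + C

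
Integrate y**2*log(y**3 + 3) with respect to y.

y**3*log(y**3 + 3)/3 - y**3/3 + log(y**3 + 3) + C

Let u = y**3 + 3, so du = (3*y**2) dy.
The integral becomes (1/3)·∫ log(u) du; integrate by parts with u′=log(u), dv′=du.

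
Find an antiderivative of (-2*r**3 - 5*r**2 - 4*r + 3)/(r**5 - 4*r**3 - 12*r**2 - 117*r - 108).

Factor the denominator: (r - 4)*(r + 1)*(r + 3)*(r**2 + 9).
Partial-fraction decomposition: (74*r - 279)/(375*(r**2 + 9)) + 2/(21*(r + 3)) - 1/(25*(r + 1)) - 221/(875*(r - 4)).
Integrate each term; A/(r−a) gives A·log|r−a|; the (Br+D)/(r²+p²) term gives a log and an atan.

-221*log(r - 4)/875 - log(r + 1)/25 + 2*log(r + 3)/21 + 37*log(r**2 + 9)/375 - 31*atan(r/3)/125 + C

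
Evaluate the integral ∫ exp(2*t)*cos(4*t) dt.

Let I denote the integral. Integrate by parts with u = cos(4*t), dv = exp(2*t) dt, so v = exp(2*t)/2: I = exp(2*t)*cos(4*t)/2 + 2·∫ exp(2*t)*sin(4*t) dt.
Apply parts again with u = sin(4*t), dv = exp(2*t) dt: ∫ exp(2*t)*sin(4*t) dt = exp(2*t)*sin(4*t)/2 − 2·I. Substituting back brings back I: I = exp(2*t)*sin(4*t) + exp(2*t)*cos(4*t)/2 − 4·I.
Solving for I: (1 + 4)·I equals the remaining terms, so I = (1/5)·(exp(2*t)*sin(4*t) + exp(2*t)*cos(4*t)/2).

exp(2*t)*sin(4*t)/5 + exp(2*t)*cos(4*t)/10 + C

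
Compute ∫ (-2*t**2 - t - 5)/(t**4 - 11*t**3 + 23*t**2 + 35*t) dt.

-log(t)/7 - 55*log(t - 7)/56 + log(t - 5) + log(t + 1)/8 + C

Factor the denominator: t*(t - 7)*(t - 5)*(t + 1).
Partial-fraction decomposition: 1/(8*(t + 1)) + 1/(t - 5) - 55/(56*(t - 7)) - 1/(7*t).
Integrate each term: A/(t−a) contributes A·log|t−a|.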